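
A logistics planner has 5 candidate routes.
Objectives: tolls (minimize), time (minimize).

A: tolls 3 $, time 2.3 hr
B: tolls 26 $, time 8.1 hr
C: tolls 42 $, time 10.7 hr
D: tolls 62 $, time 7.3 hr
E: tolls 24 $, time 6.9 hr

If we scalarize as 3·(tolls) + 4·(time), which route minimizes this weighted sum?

A

A: 3·3 + 4·2.3 = 18.2
B: 3·26 + 4·8.1 = 110.4
C: 3·42 + 4·10.7 = 168.8
D: 3·62 + 4·7.3 = 215.2
E: 3·24 + 4·6.9 = 99.6
Lowest: A at 18.2.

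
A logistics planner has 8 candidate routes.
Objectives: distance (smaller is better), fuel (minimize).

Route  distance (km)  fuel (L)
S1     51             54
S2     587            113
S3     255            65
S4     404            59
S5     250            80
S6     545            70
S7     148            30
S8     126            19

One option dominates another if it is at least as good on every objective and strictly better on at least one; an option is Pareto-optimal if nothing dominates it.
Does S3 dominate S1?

S3 vs S1: S3 is worse on distance (255 vs 51), so it does not dominate S1.

No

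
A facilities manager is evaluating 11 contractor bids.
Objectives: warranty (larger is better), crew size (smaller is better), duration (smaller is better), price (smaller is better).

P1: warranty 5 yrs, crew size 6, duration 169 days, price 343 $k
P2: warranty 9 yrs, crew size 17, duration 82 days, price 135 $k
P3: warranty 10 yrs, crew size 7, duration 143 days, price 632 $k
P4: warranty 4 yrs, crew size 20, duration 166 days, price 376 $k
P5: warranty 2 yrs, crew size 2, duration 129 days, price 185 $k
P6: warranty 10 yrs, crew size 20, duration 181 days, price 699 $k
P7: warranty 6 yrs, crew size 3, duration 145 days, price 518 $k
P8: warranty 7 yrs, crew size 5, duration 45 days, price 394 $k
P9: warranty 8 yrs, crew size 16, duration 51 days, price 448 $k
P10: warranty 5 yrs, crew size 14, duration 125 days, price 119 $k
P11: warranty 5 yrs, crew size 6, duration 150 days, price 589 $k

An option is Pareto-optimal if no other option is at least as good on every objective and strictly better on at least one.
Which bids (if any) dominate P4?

P2, P10

P2: warranty 9≥4, crew size 17≤20, duration 82≤166, price 135≤376 — dominates P4.
P10: warranty 5≥4, crew size 14≤20, duration 125≤166, price 119≤376 — dominates P4.
Others (P1, P3, P5, P6, P7, P8, P9, P11) are each worse than P4 on at least one objective.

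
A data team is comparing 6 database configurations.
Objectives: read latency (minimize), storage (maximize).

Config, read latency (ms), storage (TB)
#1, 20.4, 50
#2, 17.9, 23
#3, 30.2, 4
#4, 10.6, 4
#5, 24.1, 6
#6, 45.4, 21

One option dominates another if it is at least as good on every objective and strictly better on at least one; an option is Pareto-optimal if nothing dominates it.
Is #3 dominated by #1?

Yes

#1 vs #3: read latency 20.4≤30.2, storage 50≥4 — #1 is at least as good on every objective with at least one strict improvement.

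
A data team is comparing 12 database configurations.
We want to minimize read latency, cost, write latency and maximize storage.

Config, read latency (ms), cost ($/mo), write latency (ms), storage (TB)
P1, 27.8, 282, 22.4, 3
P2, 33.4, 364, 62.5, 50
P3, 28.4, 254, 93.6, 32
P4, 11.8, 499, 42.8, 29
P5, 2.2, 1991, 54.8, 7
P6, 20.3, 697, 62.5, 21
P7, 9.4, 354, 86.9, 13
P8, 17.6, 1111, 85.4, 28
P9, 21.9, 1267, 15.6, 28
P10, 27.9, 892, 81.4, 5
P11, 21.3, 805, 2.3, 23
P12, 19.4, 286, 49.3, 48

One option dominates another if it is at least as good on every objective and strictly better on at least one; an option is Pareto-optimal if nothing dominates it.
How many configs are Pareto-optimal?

9

P1: not dominated.
P2: not dominated (best storage).
P3: not dominated (best cost).
P4: not dominated.
P5: not dominated (best read latency).
P6: dominated by P4 (read latency 11.8≤20.3, cost 499≤697, write latency 42.8≤62.5, storage 29≥21).
P7: not dominated.
P8: dominated by P4 (read latency 11.8≤17.6, cost 499≤1111, write latency 42.8≤85.4, storage 29≥28).
P9: not dominated.
P10: dominated by P4 (read latency 11.8≤27.9, cost 499≤892, write latency 42.8≤81.4, storage 29≥5).
P11: not dominated (best write latency).
P12: not dominated.
Pareto-optimal: P1, P2, P3, P4, P5, P7, P9, P11, P12 → 9.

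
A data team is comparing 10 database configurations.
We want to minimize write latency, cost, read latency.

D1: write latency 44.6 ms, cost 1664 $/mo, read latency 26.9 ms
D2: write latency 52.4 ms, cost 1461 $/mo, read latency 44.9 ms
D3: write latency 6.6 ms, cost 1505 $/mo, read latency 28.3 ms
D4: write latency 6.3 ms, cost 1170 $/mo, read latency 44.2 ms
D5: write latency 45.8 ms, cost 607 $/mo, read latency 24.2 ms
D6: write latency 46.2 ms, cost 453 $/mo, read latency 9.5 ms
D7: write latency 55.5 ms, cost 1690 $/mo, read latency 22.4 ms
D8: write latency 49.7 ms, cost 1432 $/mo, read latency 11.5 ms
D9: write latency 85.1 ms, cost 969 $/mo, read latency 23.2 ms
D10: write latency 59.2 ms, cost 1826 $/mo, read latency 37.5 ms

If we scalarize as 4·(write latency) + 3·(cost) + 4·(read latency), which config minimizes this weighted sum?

D1: 4·44.6 + 3·1664 + 4·26.9 = 5278.0
D2: 4·52.4 + 3·1461 + 4·44.9 = 4772.2
D3: 4·6.6 + 3·1505 + 4·28.3 = 4654.6
D4: 4·6.3 + 3·1170 + 4·44.2 = 3712.0
D5: 4·45.8 + 3·607 + 4·24.2 = 2101.0
D6: 4·46.2 + 3·453 + 4·9.5 = 1581.8
D7: 4·55.5 + 3·1690 + 4·22.4 = 5381.6
D8: 4·49.7 + 3·1432 + 4·11.5 = 4540.8
D9: 4·85.1 + 3·969 + 4·23.2 = 3340.2
D10: 4·59.2 + 3·1826 + 4·37.5 = 5864.8
Lowest: D6 at 1581.8.

D6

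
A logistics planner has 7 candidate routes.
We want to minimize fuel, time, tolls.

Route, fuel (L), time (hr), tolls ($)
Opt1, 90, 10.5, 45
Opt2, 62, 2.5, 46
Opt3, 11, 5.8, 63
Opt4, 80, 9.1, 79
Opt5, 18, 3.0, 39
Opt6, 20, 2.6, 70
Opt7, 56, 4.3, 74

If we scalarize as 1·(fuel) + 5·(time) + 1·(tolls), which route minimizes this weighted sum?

Opt5

Opt1: 1·90 + 5·10.5 + 1·45 = 187.5
Opt2: 1·62 + 5·2.5 + 1·46 = 120.5
Opt3: 1·11 + 5·5.8 + 1·63 = 103.0
Opt4: 1·80 + 5·9.1 + 1·79 = 204.5
Opt5: 1·18 + 5·3.0 + 1·39 = 72.0
Opt6: 1·20 + 5·2.6 + 1·70 = 103.0
Opt7: 1·56 + 5·4.3 + 1·74 = 151.5
Lowest: Opt5 at 72.0.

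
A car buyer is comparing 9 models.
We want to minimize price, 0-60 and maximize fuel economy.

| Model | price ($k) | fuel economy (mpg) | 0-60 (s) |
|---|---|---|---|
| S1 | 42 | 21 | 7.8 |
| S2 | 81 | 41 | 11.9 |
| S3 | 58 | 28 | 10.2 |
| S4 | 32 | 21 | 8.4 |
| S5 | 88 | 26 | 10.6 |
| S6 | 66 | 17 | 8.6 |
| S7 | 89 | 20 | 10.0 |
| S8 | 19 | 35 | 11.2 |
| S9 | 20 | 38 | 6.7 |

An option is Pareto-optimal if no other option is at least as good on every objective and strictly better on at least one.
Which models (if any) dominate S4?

S9

S9: price 20≤32, fuel economy 38≥21, 0-60 6.7≤8.4 — dominates S4.
Others (S1, S2, S3, S5, S6, S7, S8) are each worse than S4 on at least one objective.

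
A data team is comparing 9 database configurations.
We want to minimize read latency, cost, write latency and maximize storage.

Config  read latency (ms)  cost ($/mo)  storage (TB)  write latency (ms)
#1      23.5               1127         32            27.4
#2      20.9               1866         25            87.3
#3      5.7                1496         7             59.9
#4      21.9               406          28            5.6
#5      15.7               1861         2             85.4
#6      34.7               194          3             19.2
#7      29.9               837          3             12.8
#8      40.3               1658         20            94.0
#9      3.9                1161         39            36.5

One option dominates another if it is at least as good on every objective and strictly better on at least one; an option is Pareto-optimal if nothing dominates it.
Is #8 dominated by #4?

Yes

#4 vs #8: read latency 21.9≤40.3, cost 406≤1658, storage 28≥20, write latency 5.6≤94.0 — #4 is at least as good on every objective with at least one strict improvement.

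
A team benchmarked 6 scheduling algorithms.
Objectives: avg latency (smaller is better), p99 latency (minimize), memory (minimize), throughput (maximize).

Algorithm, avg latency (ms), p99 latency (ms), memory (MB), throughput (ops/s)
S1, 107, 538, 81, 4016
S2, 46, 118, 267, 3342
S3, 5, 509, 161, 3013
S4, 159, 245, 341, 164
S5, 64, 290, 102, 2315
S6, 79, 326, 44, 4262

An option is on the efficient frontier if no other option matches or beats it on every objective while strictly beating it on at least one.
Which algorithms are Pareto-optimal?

S1: dominated by S6 (avg latency 79≤107, p99 latency 326≤538, memory 44≤81, throughput 4262≥4016).
S2: not dominated (best p99 latency).
S3: not dominated (best avg latency).
S4: dominated by S2 (avg latency 46≤159, p99 latency 118≤245, memory 267≤341, throughput 3342≥164).
S5: not dominated.
S6: not dominated (best memory).

S2, S3, S5, S6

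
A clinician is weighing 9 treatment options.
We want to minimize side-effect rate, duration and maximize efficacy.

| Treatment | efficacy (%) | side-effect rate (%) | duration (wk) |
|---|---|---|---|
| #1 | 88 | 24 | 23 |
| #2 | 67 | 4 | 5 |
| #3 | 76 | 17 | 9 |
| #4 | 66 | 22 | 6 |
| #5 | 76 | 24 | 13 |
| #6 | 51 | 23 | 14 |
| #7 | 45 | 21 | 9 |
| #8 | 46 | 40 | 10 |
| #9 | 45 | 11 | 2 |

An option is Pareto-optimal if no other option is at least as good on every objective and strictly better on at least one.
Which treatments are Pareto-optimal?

#1, #2, #3, #9

#1: not dominated (best efficacy).
#2: not dominated (best side-effect rate).
#3: not dominated.
#4: dominated by #2 (efficacy 67≥66, side-effect rate 4≤22, duration 5≤6).
#5: dominated by #3 (efficacy 76≥76, side-effect rate 17≤24, duration 9≤13).
#6: dominated by #2 (efficacy 67≥51, side-effect rate 4≤23, duration 5≤14).
#7: dominated by #2 (efficacy 67≥45, side-effect rate 4≤21, duration 5≤9).
#8: dominated by #2 (efficacy 67≥46, side-effect rate 4≤40, duration 5≤10).
#9: not dominated (best duration).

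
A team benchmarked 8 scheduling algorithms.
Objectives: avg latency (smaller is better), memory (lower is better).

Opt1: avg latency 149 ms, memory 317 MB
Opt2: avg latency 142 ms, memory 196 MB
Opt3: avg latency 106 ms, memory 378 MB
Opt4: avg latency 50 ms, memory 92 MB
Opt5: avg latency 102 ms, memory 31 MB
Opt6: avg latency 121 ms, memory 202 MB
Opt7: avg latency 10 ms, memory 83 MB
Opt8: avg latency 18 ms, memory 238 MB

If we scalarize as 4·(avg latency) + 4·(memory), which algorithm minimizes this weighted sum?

Opt7

Opt1: 4·149 + 4·317 = 1864
Opt2: 4·142 + 4·196 = 1352
Opt3: 4·106 + 4·378 = 1936
Opt4: 4·50 + 4·92 = 568
Opt5: 4·102 + 4·31 = 532
Opt6: 4·121 + 4·202 = 1292
Opt7: 4·10 + 4·83 = 372
Opt8: 4·18 + 4·238 = 1024
Lowest: Opt7 at 372.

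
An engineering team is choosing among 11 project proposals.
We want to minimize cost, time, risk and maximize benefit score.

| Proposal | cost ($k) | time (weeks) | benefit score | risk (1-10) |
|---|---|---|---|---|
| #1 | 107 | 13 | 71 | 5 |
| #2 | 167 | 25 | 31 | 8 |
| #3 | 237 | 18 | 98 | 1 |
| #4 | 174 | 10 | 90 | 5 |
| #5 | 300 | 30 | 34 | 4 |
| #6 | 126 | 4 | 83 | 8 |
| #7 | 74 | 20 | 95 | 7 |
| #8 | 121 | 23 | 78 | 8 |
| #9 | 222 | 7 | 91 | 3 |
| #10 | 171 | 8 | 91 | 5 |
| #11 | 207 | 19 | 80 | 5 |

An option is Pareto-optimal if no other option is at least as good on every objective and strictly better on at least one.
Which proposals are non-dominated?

#1, #3, #6, #7, #9, #10

#1: not dominated.
#2: dominated by #1 (cost 107≤167, time 13≤25, benefit score 71≥31, risk 5≤8).
#3: not dominated (best benefit score).
#4: dominated by #10 (cost 171≤174, time 8≤10, benefit score 91≥90, risk 5≤5).
#5: dominated by #3 (cost 237≤300, time 18≤30, benefit score 98≥34, risk 1≤4).
#6: not dominated (best time).
#7: not dominated (best cost).
#8: dominated by #7 (cost 74≤121, time 20≤23, benefit score 95≥78, risk 7≤8).
#9: not dominated.
#10: not dominated.
#11: dominated by #4 (cost 174≤207, time 10≤19, benefit score 90≥80, risk 5≤5).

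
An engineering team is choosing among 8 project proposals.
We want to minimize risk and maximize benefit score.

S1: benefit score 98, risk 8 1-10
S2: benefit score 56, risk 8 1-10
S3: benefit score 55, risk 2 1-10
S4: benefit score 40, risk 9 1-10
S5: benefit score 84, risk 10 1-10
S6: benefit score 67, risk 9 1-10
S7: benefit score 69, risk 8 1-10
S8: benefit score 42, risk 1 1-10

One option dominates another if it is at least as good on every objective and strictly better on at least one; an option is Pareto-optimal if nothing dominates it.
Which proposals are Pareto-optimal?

S1: not dominated (best benefit score).
S2: dominated by S1 (benefit score 98≥56, risk 8≤8).
S3: not dominated.
S4: dominated by S1 (benefit score 98≥40, risk 8≤9).
S5: dominated by S1 (benefit score 98≥84, risk 8≤10).
S6: dominated by S1 (benefit score 98≥67, risk 8≤9).
S7: dominated by S1 (benefit score 98≥69, risk 8≤8).
S8: not dominated (best risk).

S1, S3, S8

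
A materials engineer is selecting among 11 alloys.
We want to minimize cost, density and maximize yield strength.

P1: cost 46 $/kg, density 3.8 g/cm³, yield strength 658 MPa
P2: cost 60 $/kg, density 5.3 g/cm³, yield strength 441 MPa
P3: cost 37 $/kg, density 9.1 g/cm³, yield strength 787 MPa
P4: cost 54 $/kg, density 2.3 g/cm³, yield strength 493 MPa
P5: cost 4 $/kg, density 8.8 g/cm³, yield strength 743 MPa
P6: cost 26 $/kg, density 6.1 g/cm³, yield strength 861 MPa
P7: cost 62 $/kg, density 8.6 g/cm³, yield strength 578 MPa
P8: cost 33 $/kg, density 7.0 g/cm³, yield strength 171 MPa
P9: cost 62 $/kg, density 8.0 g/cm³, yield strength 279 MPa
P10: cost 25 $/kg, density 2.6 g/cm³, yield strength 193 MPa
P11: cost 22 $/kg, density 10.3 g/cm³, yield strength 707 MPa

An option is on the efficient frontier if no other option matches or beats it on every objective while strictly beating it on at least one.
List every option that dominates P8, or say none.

P6: cost 26≤33, density 6.1≤7.0, yield strength 861≥171 — dominates P8.
P10: cost 25≤33, density 2.6≤7.0, yield strength 193≥171 — dominates P8.
Others (P1, P2, P3, P4, P5, P7, P9, P11) are each worse than P8 on at least one objective.

P6, P10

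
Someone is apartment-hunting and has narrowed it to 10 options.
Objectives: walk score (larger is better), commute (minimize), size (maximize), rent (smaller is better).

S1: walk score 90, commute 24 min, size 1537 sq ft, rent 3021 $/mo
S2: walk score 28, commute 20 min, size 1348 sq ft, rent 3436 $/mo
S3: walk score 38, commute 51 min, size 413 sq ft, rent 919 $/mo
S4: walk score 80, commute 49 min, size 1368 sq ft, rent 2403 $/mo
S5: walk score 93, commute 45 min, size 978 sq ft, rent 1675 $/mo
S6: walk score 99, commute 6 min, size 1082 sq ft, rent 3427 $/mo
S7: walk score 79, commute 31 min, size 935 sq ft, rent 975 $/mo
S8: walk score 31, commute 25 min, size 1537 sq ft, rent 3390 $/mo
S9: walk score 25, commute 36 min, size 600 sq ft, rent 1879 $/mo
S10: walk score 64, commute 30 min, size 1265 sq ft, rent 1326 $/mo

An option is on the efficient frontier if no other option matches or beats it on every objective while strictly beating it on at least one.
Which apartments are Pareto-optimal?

S1, S2, S3, S4, S5, S6, S7, S10

S1: not dominated.
S2: not dominated.
S3: not dominated (best rent).
S4: not dominated.
S5: not dominated.
S6: not dominated (best walk score).
S7: not dominated.
S8: dominated by S1 (walk score 90≥31, commute 24≤25, size 1537≥1537, rent 3021≤3390).
S9: dominated by S7 (walk score 79≥25, commute 31≤36, size 935≥600, rent 975≤1879).
S10: not dominated.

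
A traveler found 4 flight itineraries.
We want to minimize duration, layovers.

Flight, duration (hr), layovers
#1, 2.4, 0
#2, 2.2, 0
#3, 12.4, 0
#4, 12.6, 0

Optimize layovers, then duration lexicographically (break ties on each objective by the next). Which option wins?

#2

First minimize layovers: best is 0, kept {#1, #2, #3, #4}.
Then minimize duration: best is 2.2, kept {#2}.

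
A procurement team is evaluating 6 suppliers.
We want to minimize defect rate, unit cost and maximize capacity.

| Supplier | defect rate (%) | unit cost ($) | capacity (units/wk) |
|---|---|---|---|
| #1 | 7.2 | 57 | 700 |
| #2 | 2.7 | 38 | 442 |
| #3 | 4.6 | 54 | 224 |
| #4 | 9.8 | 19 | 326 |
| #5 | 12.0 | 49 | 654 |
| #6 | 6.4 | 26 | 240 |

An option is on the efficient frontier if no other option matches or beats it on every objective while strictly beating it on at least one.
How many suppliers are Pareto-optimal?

5

#1: not dominated (best capacity).
#2: not dominated (best defect rate).
#3: dominated by #2 (defect rate 2.7≤4.6, unit cost 38≤54, capacity 442≥224).
#4: not dominated (best unit cost).
#5: not dominated.
#6: not dominated.
Pareto-optimal: #1, #2, #4, #5, #6 → 5.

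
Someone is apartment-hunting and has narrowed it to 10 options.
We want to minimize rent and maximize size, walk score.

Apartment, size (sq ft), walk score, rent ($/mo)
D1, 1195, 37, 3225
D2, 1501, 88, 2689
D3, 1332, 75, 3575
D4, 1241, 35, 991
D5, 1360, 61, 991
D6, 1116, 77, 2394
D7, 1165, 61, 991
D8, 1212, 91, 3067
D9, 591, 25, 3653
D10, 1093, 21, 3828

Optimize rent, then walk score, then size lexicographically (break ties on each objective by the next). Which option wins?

D5

First minimize rent: best is 991, kept {D4, D5, D7}.
Then maximize walk score: best is 61, kept {D5, D7}.
Then maximize size: best is 1360, kept {D5}.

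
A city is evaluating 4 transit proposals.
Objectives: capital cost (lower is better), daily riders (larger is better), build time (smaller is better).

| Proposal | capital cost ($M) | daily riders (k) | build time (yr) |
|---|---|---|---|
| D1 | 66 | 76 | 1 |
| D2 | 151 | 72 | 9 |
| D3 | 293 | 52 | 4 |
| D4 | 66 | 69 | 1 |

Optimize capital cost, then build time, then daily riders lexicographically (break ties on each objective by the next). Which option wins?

D1

First minimize capital cost: best is 66, kept {D1, D4}.
Then minimize build time: best is 1, kept {D1, D4}.
Then maximize daily riders: best is 76, kept {D1}.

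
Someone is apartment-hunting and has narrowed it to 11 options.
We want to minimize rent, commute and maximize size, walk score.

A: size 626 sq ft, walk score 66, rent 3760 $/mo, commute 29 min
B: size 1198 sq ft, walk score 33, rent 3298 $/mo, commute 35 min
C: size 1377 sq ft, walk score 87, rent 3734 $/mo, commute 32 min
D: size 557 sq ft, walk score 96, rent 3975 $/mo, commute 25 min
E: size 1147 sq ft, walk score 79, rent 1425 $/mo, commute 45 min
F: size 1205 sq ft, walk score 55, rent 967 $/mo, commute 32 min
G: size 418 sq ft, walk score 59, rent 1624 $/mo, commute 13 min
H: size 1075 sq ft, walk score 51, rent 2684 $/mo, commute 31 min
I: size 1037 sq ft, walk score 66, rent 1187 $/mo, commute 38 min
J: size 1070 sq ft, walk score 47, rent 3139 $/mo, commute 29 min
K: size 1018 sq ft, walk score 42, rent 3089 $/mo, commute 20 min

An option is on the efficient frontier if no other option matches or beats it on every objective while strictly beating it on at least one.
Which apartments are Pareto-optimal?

A: not dominated.
B: dominated by F (size 1205≥1198, walk score 55≥33, rent 967≤3298, commute 32≤35).
C: not dominated (best size).
D: not dominated (best walk score).
E: not dominated.
F: not dominated (best rent).
G: not dominated (best commute).
H: not dominated.
I: not dominated.
J: not dominated.
K: not dominated.

A, C, D, E, F, G, H, I, J, K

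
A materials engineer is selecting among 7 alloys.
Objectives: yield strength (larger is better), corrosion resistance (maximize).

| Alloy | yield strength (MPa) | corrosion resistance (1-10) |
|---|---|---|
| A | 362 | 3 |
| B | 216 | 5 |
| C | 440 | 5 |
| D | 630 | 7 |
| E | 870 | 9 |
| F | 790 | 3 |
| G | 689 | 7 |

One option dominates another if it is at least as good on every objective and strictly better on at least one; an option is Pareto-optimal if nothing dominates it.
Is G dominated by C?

No

C vs G: C is worse on yield strength (440 vs 689), so it does not dominate G.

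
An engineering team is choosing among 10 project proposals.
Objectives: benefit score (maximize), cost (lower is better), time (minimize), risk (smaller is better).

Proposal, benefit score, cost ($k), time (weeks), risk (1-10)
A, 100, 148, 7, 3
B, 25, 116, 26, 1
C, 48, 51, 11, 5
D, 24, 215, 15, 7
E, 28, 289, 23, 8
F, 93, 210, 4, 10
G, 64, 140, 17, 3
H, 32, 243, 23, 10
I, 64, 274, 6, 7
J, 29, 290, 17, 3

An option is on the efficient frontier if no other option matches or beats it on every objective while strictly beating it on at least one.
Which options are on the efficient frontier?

A: not dominated (best benefit score).
B: not dominated (best risk).
C: not dominated (best cost).
D: dominated by A (benefit score 100≥24, cost 148≤215, time 7≤15, risk 3≤7).
E: dominated by A (benefit score 100≥28, cost 148≤289, time 7≤23, risk 3≤8).
F: not dominated (best time).
G: not dominated.
H: dominated by A (benefit score 100≥32, cost 148≤243, time 7≤23, risk 3≤10).
I: not dominated.
J: dominated by A (benefit score 100≥29, cost 148≤290, time 7≤17, risk 3≤3).

A, B, C, F, G, I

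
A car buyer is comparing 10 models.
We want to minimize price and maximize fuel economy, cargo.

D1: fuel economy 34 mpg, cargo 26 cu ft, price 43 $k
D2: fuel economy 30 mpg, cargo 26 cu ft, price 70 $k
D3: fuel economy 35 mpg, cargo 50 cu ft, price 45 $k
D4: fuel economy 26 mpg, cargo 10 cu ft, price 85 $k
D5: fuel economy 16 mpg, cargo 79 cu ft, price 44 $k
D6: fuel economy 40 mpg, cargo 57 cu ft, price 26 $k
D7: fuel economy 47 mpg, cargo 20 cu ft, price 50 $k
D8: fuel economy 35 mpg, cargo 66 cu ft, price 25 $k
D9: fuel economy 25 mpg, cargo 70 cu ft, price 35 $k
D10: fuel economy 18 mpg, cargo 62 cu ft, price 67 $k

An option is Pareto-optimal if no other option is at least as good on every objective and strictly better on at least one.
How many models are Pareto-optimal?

D1: dominated by D6 (fuel economy 40≥34, cargo 57≥26, price 26≤43).
D2: dominated by D1 (fuel economy 34≥30, cargo 26≥26, price 43≤70).
D3: dominated by D6 (fuel economy 40≥35, cargo 57≥50, price 26≤45).
D4: dominated by D1 (fuel economy 34≥26, cargo 26≥10, price 43≤85).
D5: not dominated (best cargo).
D6: not dominated.
D7: not dominated (best fuel economy).
D8: not dominated (best price).
D9: not dominated.
D10: dominated by D8 (fuel economy 35≥18, cargo 66≥62, price 25≤67).
Pareto-optimal: D5, D6, D7, D8, D9 → 5.

5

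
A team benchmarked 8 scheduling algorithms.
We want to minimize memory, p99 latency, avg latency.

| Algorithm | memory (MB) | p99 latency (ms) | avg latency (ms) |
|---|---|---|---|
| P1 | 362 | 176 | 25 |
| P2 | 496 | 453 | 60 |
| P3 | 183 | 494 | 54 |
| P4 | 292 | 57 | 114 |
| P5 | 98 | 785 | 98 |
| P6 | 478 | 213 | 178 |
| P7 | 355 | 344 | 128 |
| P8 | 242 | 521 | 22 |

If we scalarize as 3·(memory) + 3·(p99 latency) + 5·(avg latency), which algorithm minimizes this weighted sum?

P1: 3·362 + 3·176 + 5·25 = 1739
P2: 3·496 + 3·453 + 5·60 = 3147
P3: 3·183 + 3·494 + 5·54 = 2301
P4: 3·292 + 3·57 + 5·114 = 1617
P5: 3·98 + 3·785 + 5·98 = 3139
P6: 3·478 + 3·213 + 5·178 = 2963
P7: 3·355 + 3·344 + 5·128 = 2737
P8: 3·242 + 3·521 + 5·22 = 2399
Lowest: P4 at 1617.

P4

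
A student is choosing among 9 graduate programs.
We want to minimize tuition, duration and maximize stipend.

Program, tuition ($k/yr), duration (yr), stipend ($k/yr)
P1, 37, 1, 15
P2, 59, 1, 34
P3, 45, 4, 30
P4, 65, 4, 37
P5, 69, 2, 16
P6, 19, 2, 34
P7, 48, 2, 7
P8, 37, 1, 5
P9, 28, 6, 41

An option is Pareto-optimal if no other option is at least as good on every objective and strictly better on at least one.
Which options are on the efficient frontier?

P1, P2, P4, P6, P9

P1: not dominated.
P2: not dominated.
P3: dominated by P6 (tuition 19≤45, duration 2≤4, stipend 34≥30).
P4: not dominated.
P5: dominated by P2 (tuition 59≤69, duration 1≤2, stipend 34≥16).
P6: not dominated (best tuition).
P7: dominated by P1 (tuition 37≤48, duration 1≤2, stipend 15≥7).
P8: dominated by P1 (tuition 37≤37, duration 1≤1, stipend 15≥5).
P9: not dominated (best stipend).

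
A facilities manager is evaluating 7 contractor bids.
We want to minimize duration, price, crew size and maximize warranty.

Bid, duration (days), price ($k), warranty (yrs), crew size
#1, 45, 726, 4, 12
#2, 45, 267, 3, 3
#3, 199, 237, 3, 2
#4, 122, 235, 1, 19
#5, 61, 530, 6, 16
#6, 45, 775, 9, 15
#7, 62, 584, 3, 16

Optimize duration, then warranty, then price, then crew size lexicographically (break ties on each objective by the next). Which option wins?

#6

First minimize duration: best is 45, kept {#1, #2, #6}.
Then maximize warranty: best is 9, kept {#6}.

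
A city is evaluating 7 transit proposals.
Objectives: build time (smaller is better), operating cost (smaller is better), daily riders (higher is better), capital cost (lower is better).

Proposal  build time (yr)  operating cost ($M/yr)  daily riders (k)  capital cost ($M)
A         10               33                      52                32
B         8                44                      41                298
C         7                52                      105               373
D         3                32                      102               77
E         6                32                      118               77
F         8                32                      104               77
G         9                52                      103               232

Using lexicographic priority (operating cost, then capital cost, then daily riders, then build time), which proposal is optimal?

First minimize operating cost: best is 32, kept {D, E, F}.
Then minimize capital cost: best is 77, kept {D, E, F}.
Then maximize daily riders: best is 118, kept {E}.

E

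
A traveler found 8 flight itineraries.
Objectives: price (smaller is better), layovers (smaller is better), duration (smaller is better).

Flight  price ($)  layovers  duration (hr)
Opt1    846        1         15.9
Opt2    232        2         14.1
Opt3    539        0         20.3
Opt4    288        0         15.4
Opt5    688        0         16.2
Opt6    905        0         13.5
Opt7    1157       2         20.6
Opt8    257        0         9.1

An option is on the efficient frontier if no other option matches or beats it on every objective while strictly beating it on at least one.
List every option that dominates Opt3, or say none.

Opt4: price 288≤539, layovers 0≤0, duration 15.4≤20.3 — dominates Opt3.
Opt8: price 257≤539, layovers 0≤0, duration 9.1≤20.3 — dominates Opt3.
Others (Opt1, Opt2, Opt5, Opt6, Opt7) are each worse than Opt3 on at least one objective.

Opt4, Opt8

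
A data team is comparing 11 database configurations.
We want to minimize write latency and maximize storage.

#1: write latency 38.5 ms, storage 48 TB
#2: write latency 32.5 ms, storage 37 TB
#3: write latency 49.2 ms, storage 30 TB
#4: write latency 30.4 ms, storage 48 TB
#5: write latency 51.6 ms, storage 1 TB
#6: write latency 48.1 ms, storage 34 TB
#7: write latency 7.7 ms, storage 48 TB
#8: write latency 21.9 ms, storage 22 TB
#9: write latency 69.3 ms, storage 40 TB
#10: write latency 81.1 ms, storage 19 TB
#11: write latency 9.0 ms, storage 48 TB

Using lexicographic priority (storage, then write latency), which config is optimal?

#7

First maximize storage: best is 48, kept {#1, #4, #7, #11}.
Then minimize write latency: best is 7.7, kept {#7}.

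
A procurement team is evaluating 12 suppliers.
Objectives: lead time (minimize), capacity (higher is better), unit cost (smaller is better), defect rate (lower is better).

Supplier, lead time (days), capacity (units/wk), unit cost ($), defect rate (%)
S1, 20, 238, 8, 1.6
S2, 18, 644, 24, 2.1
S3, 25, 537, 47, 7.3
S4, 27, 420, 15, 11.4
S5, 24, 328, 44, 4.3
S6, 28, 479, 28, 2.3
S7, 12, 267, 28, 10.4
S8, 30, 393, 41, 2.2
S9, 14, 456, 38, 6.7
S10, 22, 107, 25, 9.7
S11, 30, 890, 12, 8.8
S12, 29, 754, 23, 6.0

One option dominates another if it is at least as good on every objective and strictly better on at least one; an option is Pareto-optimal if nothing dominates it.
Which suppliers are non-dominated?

S1, S2, S4, S7, S9, S11, S12

S1: not dominated (best unit cost).
S2: not dominated.
S3: dominated by S2 (lead time 18≤25, capacity 644≥537, unit cost 24≤47, defect rate 2.1≤7.3).
S4: not dominated.
S5: dominated by S2 (lead time 18≤24, capacity 644≥328, unit cost 24≤44, defect rate 2.1≤4.3).
S6: dominated by S2 (lead time 18≤28, capacity 644≥479, unit cost 24≤28, defect rate 2.1≤2.3).
S7: not dominated (best lead time).
S8: dominated by S2 (lead time 18≤30, capacity 644≥393, unit cost 24≤41, defect rate 2.1≤2.2).
S9: not dominated.
S10: dominated by S1 (lead time 20≤22, capacity 238≥107, unit cost 8≤25, defect rate 1.6≤9.7).
S11: not dominated (best capacity).
S12: not dominated.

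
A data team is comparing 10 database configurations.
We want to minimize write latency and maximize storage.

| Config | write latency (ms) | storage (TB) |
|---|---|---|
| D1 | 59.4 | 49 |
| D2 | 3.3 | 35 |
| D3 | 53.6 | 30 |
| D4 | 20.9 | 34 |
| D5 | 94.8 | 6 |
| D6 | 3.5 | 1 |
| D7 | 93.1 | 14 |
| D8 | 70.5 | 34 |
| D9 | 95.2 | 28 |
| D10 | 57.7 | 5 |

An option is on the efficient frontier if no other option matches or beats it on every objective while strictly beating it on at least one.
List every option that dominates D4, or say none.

D2: write latency 3.3≤20.9, storage 35≥34 — dominates D4.
Others (D1, D3, D5, D6, D7, D8, D9, D10) are each worse than D4 on at least one objective.

D2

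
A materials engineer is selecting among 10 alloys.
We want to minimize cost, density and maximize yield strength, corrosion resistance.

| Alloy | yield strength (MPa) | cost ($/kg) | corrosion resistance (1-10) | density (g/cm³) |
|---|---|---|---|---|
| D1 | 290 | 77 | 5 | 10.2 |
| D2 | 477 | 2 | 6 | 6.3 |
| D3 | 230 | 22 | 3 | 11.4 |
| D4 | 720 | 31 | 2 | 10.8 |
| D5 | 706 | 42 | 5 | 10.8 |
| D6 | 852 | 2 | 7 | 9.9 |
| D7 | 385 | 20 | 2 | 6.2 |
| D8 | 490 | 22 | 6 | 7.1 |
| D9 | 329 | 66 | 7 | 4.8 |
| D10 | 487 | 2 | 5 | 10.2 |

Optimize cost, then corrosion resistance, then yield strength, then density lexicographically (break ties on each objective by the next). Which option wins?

D6

First minimize cost: best is 2, kept {D2, D6, D10}.
Then maximize corrosion resistance: best is 7, kept {D6}.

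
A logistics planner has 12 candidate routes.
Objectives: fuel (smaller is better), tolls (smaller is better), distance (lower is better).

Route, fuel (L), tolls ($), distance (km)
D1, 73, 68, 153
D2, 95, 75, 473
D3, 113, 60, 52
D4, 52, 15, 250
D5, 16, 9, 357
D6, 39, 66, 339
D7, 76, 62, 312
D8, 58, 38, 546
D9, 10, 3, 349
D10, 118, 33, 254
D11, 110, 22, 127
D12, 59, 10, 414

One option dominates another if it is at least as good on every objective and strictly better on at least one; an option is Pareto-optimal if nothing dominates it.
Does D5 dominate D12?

D5 vs D12: fuel 16≤59, tolls 9≤10, distance 357≤414 — D5 is at least as good on every objective with at least one strict improvement.

Yes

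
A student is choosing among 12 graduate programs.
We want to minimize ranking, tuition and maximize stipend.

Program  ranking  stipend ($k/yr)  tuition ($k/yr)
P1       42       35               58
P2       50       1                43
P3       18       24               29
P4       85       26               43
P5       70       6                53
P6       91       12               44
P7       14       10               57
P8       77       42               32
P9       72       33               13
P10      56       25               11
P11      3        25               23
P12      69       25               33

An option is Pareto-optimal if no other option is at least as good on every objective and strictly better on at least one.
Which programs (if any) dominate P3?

P11

P11: ranking 3≤18, stipend 25≥24, tuition 23≤29 — dominates P3.
Others (P1, P2, P4, P5, P6, P7, P8, P9, P10, P12) are each worse than P3 on at least one objective.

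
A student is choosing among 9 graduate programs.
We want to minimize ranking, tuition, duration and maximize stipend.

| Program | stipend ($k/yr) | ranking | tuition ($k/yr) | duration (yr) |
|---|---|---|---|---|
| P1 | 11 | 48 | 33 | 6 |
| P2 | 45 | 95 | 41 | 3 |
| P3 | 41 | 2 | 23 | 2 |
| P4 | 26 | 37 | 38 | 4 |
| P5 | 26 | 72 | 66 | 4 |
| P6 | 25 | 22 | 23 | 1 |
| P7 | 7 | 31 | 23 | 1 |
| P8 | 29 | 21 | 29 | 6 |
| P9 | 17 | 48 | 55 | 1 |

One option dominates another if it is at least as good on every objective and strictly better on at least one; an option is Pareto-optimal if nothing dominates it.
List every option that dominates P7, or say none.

P6: stipend 25≥7, ranking 22≤31, tuition 23≤23, duration 1≤1 — dominates P7.
Others (P1, P2, P3, P4, P5, P8, P9) are each worse than P7 on at least one objective.

P6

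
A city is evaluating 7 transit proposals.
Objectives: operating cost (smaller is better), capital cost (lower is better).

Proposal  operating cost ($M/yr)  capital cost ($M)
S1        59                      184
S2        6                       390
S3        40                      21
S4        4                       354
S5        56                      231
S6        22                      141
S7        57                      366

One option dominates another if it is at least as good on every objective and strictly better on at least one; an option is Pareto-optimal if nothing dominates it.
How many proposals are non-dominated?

3

S1: dominated by S3 (operating cost 40≤59, capital cost 21≤184).
S2: dominated by S4 (operating cost 4≤6, capital cost 354≤390).
S3: not dominated (best capital cost).
S4: not dominated (best operating cost).
S5: dominated by S3 (operating cost 40≤56, capital cost 21≤231).
S6: not dominated.
S7: dominated by S3 (operating cost 40≤57, capital cost 21≤366).
Pareto-optimal: S3, S4, S6 → 3.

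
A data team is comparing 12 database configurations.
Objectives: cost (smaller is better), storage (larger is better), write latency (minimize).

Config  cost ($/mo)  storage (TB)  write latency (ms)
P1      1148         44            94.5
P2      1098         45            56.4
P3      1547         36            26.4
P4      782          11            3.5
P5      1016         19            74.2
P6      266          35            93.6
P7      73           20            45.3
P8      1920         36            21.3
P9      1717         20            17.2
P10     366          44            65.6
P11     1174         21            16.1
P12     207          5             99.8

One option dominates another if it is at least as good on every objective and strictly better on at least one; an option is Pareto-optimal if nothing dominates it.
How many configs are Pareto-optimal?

P1: dominated by P2 (cost 1098≤1148, storage 45≥44, write latency 56.4≤94.5).
P2: not dominated (best storage).
P3: not dominated.
P4: not dominated (best write latency).
P5: dominated by P7 (cost 73≤1016, storage 20≥19, write latency 45.3≤74.2).
P6: not dominated.
P7: not dominated (best cost).
P8: not dominated.
P9: dominated by P11 (cost 1174≤1717, storage 21≥20, write latency 16.1≤17.2).
P10: not dominated.
P11: not dominated.
P12: dominated by P7 (cost 73≤207, storage 20≥5, write latency 45.3≤99.8).
Pareto-optimal: P2, P3, P4, P6, P7, P8, P10, P11 → 8.

8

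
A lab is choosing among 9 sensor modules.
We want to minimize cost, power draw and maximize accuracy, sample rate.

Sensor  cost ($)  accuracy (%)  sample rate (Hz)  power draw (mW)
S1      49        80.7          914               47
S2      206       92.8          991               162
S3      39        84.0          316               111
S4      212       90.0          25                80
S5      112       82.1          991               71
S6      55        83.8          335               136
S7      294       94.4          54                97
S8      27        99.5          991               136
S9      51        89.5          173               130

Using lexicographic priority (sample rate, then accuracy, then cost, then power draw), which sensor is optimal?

First maximize sample rate: best is 991, kept {S2, S5, S8}.
Then maximize accuracy: best is 99.5, kept {S8}.

S8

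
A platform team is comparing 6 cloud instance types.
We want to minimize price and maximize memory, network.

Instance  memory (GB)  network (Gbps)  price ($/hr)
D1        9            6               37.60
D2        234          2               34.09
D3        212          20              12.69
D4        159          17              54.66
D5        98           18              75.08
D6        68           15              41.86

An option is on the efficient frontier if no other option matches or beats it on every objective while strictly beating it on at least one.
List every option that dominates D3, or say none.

none

D1: worse on memory (9 vs 212).
D2: worse on network (2 vs 20).
D4: worse on memory (159 vs 212).
D5: worse on memory (98 vs 212).
D6: worse on memory (68 vs 212).
No option dominates D3.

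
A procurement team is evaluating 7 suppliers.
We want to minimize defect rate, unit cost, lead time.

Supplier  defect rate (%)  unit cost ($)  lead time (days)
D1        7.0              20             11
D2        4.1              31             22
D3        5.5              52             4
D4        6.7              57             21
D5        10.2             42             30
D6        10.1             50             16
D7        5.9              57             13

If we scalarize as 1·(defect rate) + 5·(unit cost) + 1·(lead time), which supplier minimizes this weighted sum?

D1: 1·7.0 + 5·20 + 1·11 = 118.0
D2: 1·4.1 + 5·31 + 1·22 = 181.1
D3: 1·5.5 + 5·52 + 1·4 = 269.5
D4: 1·6.7 + 5·57 + 1·21 = 312.7
D5: 1·10.2 + 5·42 + 1·30 = 250.2
D6: 1·10.1 + 5·50 + 1·16 = 276.1
D7: 1·5.9 + 5·57 + 1·13 = 303.9
Lowest: D1 at 118.0.

D1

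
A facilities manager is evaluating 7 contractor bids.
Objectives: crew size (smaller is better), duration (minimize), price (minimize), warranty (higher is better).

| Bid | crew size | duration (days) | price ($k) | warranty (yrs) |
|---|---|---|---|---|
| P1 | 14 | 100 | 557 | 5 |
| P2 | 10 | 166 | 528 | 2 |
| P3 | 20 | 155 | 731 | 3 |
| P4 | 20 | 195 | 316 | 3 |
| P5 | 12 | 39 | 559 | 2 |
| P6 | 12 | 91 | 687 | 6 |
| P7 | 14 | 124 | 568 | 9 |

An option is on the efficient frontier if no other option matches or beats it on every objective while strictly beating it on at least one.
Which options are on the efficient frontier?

P1: not dominated.
P2: not dominated (best crew size).
P3: dominated by P1 (crew size 14≤20, duration 100≤155, price 557≤731, warranty 5≥3).
P4: not dominated (best price).
P5: not dominated (best duration).
P6: not dominated.
P7: not dominated (best warranty).

P1, P2, P4, P5, P6, P7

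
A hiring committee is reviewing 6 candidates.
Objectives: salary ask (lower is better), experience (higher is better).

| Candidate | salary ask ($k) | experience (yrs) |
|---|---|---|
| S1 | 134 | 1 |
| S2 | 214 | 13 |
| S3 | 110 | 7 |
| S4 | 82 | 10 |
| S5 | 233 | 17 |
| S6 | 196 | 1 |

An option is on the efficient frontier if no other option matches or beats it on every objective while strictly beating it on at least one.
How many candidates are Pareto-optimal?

3

S1: dominated by S3 (salary ask 110≤134, experience 7≥1).
S2: not dominated.
S3: dominated by S4 (salary ask 82≤110, experience 10≥7).
S4: not dominated (best salary ask).
S5: not dominated (best experience).
S6: dominated by S1 (salary ask 134≤196, experience 1≥1).
Pareto-optimal: S2, S4, S5 → 3.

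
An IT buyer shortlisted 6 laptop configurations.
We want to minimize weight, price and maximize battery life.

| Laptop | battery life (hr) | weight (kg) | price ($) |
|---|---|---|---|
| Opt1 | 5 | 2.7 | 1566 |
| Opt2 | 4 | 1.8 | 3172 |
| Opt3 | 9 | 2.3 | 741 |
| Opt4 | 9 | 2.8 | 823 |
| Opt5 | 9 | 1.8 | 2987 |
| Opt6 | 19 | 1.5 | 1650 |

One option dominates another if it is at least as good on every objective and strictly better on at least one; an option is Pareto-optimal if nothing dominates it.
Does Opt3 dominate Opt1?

Yes

Opt3 vs Opt1: battery life 9≥5, weight 2.3≤2.7, price 741≤1566 — Opt3 is at least as good on every objective with at least one strict improvement.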